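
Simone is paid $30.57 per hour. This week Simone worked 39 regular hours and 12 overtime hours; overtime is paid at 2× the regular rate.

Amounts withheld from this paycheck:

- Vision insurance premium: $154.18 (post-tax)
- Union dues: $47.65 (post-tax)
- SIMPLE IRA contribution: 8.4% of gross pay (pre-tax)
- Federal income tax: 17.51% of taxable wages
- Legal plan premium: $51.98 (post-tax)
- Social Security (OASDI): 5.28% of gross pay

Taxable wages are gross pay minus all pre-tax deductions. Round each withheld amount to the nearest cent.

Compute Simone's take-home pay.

$1099.73

Regular pay: 39 × $30.57 = $1192.23
Overtime pay: 12 × $30.57 × 2 = $733.68
Gross pay = $1192.23 + $733.68 = $1925.91
SIMPLE IRA contribution: $1925.91 × 0.084 = $161.78
Taxable wages = $1925.91 − $161.78 = $1764.13
Federal income tax: $1764.13 × 0.1751 = $308.90
Social Security (OASDI): $1925.91 × 0.0528 = $101.69
Legal plan premium: $51.98
Union dues: $47.65
Vision insurance premium: $154.18
Total deductions = $161.78 + $308.90 + $101.69 + $51.98 + $47.65 + $154.18 = $826.18
Net pay = $1925.91 − $826.18 = $1099.73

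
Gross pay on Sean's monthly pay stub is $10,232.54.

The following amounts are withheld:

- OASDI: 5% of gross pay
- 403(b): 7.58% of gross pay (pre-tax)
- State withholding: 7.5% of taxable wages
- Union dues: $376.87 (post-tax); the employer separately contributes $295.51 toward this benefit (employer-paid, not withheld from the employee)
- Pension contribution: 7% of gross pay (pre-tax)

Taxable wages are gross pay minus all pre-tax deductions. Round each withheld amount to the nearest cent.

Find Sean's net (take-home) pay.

403(b): $10,232.54 × 0.0758 = $775.63
Pension contribution: $10,232.54 × 0.07 = $716.28
Pre-tax total = $775.63 + $716.28 = $1,491.91
Taxable wages = $10,232.54 − $1,491.91 = $8,740.63
State withholding: $8,740.63 × 0.075 = $655.55
OASDI: $10,232.54 × 0.05 = $511.63
Union dues: $376.87
(Employer's $295.51 toward union dues is not withheld from the employee.)
Total deductions = $775.63 + $716.28 + $655.55 + $511.63 + $376.87 = $3,035.96
Net pay = $10,232.54 − $3,035.96 = $7,196.58

$7,196.58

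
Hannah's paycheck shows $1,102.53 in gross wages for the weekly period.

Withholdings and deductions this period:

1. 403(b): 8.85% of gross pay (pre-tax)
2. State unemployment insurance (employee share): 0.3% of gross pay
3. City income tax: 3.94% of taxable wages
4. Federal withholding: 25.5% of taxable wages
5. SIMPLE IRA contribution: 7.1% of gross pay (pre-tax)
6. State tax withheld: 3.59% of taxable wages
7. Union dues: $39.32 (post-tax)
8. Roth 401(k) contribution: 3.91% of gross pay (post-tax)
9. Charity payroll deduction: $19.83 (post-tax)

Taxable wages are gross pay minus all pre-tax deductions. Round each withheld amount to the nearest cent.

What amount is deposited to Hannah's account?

$515.03

403(b): $1,102.53 × 0.0885 = $97.57
SIMPLE IRA contribution: $1,102.53 × 0.071 = $78.28
Pre-tax total = $97.57 + $78.28 = $175.85
Taxable wages = $1,102.53 − $175.85 = $926.68
City income tax: $926.68 × 0.0394 = $36.51
Federal withholding: $926.68 × 0.255 = $236.30
State tax withheld: $926.68 × 0.0359 = $33.27
State unemployment insurance (employee share): $1,102.53 × 0.003 = $3.31
Union dues: $39.32
Roth 401(k) contribution: $1,102.53 × 0.0391 = $43.11
Charity payroll deduction: $19.83
Total deductions = $97.57 + $78.28 + $36.51 + $236.30 + $33.27 + $3.31 + $39.32 + $43.11 + $19.83 = $587.50
Net pay = $1,102.53 − $587.50 = $515.03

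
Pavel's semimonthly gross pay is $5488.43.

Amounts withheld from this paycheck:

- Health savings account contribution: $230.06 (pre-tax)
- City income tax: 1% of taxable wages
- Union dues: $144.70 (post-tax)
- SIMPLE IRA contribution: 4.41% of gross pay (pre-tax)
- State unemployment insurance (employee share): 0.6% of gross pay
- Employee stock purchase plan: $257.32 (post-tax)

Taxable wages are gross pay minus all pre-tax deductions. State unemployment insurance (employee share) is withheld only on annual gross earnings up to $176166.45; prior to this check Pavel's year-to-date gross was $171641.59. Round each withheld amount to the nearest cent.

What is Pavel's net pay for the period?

Health savings account contribution: $230.06
SIMPLE IRA contribution: $5488.43 × 0.0441 = $242.04
Pre-tax total = $230.06 + $242.04 = $472.10
Taxable wages = $5488.43 − $472.10 = $5016.33
City income tax: $5016.33 × 0.01 = $50.16
State unemployment insurance (employee share): only $176166.45 − $171641.59 = $4524.86 of this check is subject → $4524.86 × 0.006 = $27.15
Employee stock purchase plan: $257.32
Union dues: $144.70
Total deductions = $230.06 + $242.04 + $50.16 + $27.15 + $257.32 + $144.70 = $951.43
Net pay = $5488.43 − $951.43 = $4537.00

$4537.00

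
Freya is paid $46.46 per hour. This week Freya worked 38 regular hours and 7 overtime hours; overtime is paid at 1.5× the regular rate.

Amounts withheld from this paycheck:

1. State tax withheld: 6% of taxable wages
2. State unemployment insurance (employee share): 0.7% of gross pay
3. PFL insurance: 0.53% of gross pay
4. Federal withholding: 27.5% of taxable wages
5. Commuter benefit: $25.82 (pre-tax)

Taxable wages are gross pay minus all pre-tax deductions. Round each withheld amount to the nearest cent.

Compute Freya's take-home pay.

$1,453.57

Regular pay: 38 × $46.46 = $1,765.48
Overtime pay: 7 × $46.46 × 1.5 = $487.83
Gross pay = $1,765.48 + $487.83 = $2,253.31
Commuter benefit: $25.82
Taxable wages = $2,253.31 − $25.82 = $2,227.49
State tax withheld: $2,227.49 × 0.06 = $133.65
Federal withholding: $2,227.49 × 0.275 = $612.56
PFL insurance: $2,253.31 × 0.0053 = $11.94
State unemployment insurance (employee share): $2,253.31 × 0.007 = $15.77
Total deductions = $25.82 + $133.65 + $612.56 + $11.94 + $15.77 = $799.74
Net pay = $2,253.31 − $799.74 = $1,453.57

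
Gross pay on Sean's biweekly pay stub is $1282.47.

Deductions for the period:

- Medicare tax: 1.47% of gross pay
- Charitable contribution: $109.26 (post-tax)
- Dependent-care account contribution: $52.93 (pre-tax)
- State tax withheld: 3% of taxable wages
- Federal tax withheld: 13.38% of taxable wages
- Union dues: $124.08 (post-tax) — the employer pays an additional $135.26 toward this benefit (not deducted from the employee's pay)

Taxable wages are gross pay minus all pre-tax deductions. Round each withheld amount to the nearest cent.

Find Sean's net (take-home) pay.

Dependent-care account contribution: $52.93
Taxable wages = $1282.47 − $52.93 = $1229.54
State tax withheld: $1229.54 × 0.03 = $36.89
Federal tax withheld: $1229.54 × 0.1338 = $164.51
Medicare tax: $1282.47 × 0.0147 = $18.85
Union dues: $124.08
Charitable contribution: $109.26
(Employer's $135.26 toward union dues is not withheld from the employee.)
Total deductions = $52.93 + $36.89 + $164.51 + $18.85 + $124.08 + $109.26 = $506.52
Net pay = $1282.47 − $506.52 = $775.95

$775.95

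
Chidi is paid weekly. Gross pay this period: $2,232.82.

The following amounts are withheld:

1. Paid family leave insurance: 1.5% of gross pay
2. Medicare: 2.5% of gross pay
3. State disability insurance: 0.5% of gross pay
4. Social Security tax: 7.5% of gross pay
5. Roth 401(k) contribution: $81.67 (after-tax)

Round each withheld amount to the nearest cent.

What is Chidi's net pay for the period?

State disability insurance: $2,232.82 × 0.005 = $11.16
Medicare: $2,232.82 × 0.025 = $55.82
Social Security tax: $2,232.82 × 0.075 = $167.46
Paid family leave insurance: $2,232.82 × 0.015 = $33.49
Roth 401(k) contribution: $81.67
Total deductions = $11.16 + $55.82 + $167.46 + $33.49 + $81.67 = $349.60
Net pay = $2,232.82 − $349.60 = $1,883.22

$1,883.22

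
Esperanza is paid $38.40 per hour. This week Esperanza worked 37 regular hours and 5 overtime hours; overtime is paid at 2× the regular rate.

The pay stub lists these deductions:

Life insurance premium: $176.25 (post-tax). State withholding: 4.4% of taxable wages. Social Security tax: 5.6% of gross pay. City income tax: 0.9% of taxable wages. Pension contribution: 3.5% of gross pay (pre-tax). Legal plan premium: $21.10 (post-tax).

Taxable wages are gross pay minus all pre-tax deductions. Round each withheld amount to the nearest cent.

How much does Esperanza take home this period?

$1,350.91

Regular pay: 37 × $38.40 = $1,420.80
Overtime pay: 5 × $38.40 × 2 = $384.00
Gross pay = $1,420.80 + $384.00 = $1,804.80
Pension contribution: $1,804.80 × 0.035 = $63.17
Taxable wages = $1,804.80 − $63.17 = $1,741.63
State withholding: $1,741.63 × 0.044 = $76.63
City income tax: $1,741.63 × 0.009 = $15.67
Social Security tax: $1,804.80 × 0.056 = $101.07
Life insurance premium: $176.25
Legal plan premium: $21.10
Total deductions = $63.17 + $76.63 + $15.67 + $101.07 + $176.25 + $21.10 = $453.89
Net pay = $1,804.80 − $453.89 = $1,350.91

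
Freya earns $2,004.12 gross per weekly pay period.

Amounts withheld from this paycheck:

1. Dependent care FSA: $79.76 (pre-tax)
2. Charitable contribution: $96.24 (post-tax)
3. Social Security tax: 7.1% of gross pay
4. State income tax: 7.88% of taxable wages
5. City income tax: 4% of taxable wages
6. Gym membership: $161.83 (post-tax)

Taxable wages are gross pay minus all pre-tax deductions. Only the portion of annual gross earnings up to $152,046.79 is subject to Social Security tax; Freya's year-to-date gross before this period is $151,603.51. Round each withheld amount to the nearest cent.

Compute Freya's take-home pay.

$1,406.21

Dependent care FSA: $79.76
Taxable wages = $2,004.12 − $79.76 = $1,924.36
City income tax: $1,924.36 × 0.04 = $76.97
State income tax: $1,924.36 × 0.0788 = $151.64
Social Security tax: only $152,046.79 − $151,603.51 = $443.28 of this check is subject → $443.28 × 0.071 = $31.47
Gym membership: $161.83
Charitable contribution: $96.24
Total deductions = $79.76 + $76.97 + $151.64 + $31.47 + $161.83 + $96.24 = $597.91
Net pay = $2,004.12 − $597.91 = $1,406.21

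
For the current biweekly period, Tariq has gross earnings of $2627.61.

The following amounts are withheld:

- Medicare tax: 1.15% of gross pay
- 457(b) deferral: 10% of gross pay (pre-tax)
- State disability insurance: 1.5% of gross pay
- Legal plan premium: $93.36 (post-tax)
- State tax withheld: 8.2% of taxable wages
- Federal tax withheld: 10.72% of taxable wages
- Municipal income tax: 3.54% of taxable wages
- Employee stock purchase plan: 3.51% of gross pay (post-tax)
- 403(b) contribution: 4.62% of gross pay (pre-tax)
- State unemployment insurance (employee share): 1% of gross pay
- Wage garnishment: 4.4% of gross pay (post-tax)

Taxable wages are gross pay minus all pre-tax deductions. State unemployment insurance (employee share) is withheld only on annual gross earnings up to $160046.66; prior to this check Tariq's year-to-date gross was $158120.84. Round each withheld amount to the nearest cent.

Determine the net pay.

$1349.48

457(b) deferral: $2627.61 × 0.1 = $262.76
403(b) contribution: $2627.61 × 0.0462 = $121.40
Pre-tax total = $262.76 + $121.40 = $384.16
Taxable wages = $2627.61 − $384.16 = $2243.45
Federal tax withheld: $2243.45 × 0.1072 = $240.50
State tax withheld: $2243.45 × 0.082 = $183.96
Municipal income tax: $2243.45 × 0.0354 = $79.42
State unemployment insurance (employee share): only $160046.66 − $158120.84 = $1925.82 of this check is subject → $1925.82 × 0.01 = $19.26
State disability insurance: $2627.61 × 0.015 = $39.41
Medicare tax: $2627.61 × 0.0115 = $30.22
Legal plan premium: $93.36
Wage garnishment: $2627.61 × 0.044 = $115.61
Employee stock purchase plan: $2627.61 × 0.0351 = $92.23
Total deductions = $262.76 + $121.40 + $240.50 + $183.96 + $79.42 + $19.26 + $39.41 + $30.22 + $93.36 + $115.61 + $92.23 = $1278.13
Net pay = $2627.61 − $1278.13 = $1349.48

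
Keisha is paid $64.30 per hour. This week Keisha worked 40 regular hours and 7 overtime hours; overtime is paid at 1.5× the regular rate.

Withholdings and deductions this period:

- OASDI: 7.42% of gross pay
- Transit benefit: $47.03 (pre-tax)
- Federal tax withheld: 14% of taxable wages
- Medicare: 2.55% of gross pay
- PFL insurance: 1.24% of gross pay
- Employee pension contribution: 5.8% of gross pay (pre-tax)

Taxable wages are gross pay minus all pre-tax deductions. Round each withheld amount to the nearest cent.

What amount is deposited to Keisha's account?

Regular pay: 40 × $64.30 = $2572.00
Overtime pay: 7 × $64.30 × 1.5 = $675.15
Gross pay = $2572.00 + $675.15 = $3247.15
Employee pension contribution: $3247.15 × 0.058 = $188.33
Transit benefit: $47.03
Pre-tax total = $188.33 + $47.03 = $235.36
Taxable wages = $3247.15 − $235.36 = $3011.79
Federal tax withheld: $3011.79 × 0.14 = $421.65
OASDI: $3247.15 × 0.0742 = $240.94
PFL insurance: $3247.15 × 0.0124 = $40.26
Medicare: $3247.15 × 0.0255 = $82.80
Total deductions = $188.33 + $47.03 + $421.65 + $240.94 + $40.26 + $82.80 = $1021.01
Net pay = $3247.15 − $1021.01 = $2226.14

$2226.14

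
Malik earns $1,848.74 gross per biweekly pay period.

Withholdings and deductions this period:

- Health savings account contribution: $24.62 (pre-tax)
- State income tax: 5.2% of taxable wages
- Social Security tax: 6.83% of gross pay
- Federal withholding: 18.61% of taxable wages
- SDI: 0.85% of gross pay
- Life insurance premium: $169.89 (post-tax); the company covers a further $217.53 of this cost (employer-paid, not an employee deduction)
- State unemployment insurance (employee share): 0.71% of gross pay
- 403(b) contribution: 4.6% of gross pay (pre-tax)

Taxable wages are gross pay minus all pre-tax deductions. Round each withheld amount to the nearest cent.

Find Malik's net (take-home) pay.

403(b) contribution: $1,848.74 × 0.046 = $85.04
Health savings account contribution: $24.62
Pre-tax total = $85.04 + $24.62 = $109.66
Taxable wages = $1,848.74 − $109.66 = $1,739.08
Federal withholding: $1,739.08 × 0.1861 = $323.64
State income tax: $1,739.08 × 0.052 = $90.43
Social Security tax: $1,848.74 × 0.0683 = $126.27
SDI: $1,848.74 × 0.0085 = $15.71
State unemployment insurance (employee share): $1,848.74 × 0.0071 = $13.13
Life insurance premium: $169.89
(Employer's $217.53 toward life insurance premium is not withheld from the employee.)
Total deductions = $85.04 + $24.62 + $323.64 + $90.43 + $126.27 + $15.71 + $13.13 + $169.89 = $848.73
Net pay = $1,848.74 − $848.73 = $1,000.01

$1,000.01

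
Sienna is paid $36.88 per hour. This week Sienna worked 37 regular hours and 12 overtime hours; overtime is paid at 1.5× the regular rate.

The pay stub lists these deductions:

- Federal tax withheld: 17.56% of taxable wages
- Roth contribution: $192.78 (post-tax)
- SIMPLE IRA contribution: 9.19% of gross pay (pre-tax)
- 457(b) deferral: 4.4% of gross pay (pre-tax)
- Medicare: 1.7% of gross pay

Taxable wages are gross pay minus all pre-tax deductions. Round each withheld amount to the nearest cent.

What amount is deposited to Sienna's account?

Regular pay: 37 × $36.88 = $1364.56
Overtime pay: 12 × $36.88 × 1.5 = $663.84
Gross pay = $1364.56 + $663.84 = $2028.40
457(b) deferral: $2028.40 × 0.044 = $89.25
SIMPLE IRA contribution: $2028.40 × 0.0919 = $186.41
Pre-tax total = $89.25 + $186.41 = $275.66
Taxable wages = $2028.40 − $275.66 = $1752.74
Federal tax withheld: $1752.74 × 0.1756 = $307.78
Medicare: $2028.40 × 0.017 = $34.48
Roth contribution: $192.78
Total deductions = $89.25 + $186.41 + $307.78 + $34.48 + $192.78 = $810.70
Net pay = $2028.40 − $810.70 = $1217.70

$1217.70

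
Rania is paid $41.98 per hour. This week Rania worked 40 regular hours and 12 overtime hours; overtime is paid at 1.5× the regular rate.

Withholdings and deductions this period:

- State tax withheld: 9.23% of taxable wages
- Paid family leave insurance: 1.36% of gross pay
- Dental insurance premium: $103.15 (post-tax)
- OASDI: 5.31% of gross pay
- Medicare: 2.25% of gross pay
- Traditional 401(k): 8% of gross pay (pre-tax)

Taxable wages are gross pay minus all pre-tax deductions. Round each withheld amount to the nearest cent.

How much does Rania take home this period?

$1,712.96

Regular pay: 40 × $41.98 = $1,679.20
Overtime pay: 12 × $41.98 × 1.5 = $755.64
Gross pay = $1,679.20 + $755.64 = $2,434.84
Traditional 401(k): $2,434.84 × 0.08 = $194.79
Taxable wages = $2,434.84 − $194.79 = $2,240.05
State tax withheld: $2,240.05 × 0.0923 = $206.76
OASDI: $2,434.84 × 0.0531 = $129.29
Medicare: $2,434.84 × 0.0225 = $54.78
Paid family leave insurance: $2,434.84 × 0.0136 = $33.11
Dental insurance premium: $103.15
Total deductions = $194.79 + $206.76 + $129.29 + $54.78 + $33.11 + $103.15 = $721.88
Net pay = $2,434.84 − $721.88 = $1,712.96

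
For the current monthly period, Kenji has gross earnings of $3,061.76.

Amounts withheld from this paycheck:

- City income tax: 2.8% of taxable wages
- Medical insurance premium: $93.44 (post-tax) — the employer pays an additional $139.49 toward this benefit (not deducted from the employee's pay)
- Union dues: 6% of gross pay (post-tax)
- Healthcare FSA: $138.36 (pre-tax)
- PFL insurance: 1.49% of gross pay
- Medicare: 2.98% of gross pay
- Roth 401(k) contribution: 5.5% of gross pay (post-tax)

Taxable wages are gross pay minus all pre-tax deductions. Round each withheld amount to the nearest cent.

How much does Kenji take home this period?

$2,259.13

Healthcare FSA: $138.36
Taxable wages = $3,061.76 − $138.36 = $2,923.40
City income tax: $2,923.40 × 0.028 = $81.86
PFL insurance: $3,061.76 × 0.0149 = $45.62
Medicare: $3,061.76 × 0.0298 = $91.24
Medical insurance premium: $93.44
Union dues: $3,061.76 × 0.06 = $183.71
Roth 401(k) contribution: $3,061.76 × 0.055 = $168.40
(Employer's $139.49 toward medical insurance premium is not withheld from the employee.)
Total deductions = $138.36 + $81.86 + $45.62 + $91.24 + $93.44 + $183.71 + $168.40 = $802.63
Net pay = $3,061.76 − $802.63 = $2,259.13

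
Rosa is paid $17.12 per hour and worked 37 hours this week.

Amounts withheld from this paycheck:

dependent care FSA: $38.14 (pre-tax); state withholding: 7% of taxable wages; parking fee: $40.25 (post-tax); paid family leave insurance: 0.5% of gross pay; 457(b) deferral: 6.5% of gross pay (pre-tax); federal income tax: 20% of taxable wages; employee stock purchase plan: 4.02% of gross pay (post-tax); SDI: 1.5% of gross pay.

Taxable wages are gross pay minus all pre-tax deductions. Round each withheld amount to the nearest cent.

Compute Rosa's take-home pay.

$326.13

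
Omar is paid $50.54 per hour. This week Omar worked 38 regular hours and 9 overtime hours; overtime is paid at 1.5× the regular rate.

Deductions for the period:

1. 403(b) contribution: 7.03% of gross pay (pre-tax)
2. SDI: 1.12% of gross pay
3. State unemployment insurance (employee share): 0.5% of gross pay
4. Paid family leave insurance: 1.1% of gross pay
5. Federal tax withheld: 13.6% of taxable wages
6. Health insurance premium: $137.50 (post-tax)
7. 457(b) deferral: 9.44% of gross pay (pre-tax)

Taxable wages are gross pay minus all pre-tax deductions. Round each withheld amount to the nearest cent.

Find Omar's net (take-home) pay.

$1670.15

Regular pay: 38 × $50.54 = $1920.52
Overtime pay: 9 × $50.54 × 1.5 = $682.29
Gross pay = $1920.52 + $682.29 = $2602.81
403(b) contribution: $2602.81 × 0.0703 = $182.98
457(b) deferral: $2602.81 × 0.0944 = $245.71
Pre-tax total = $182.98 + $245.71 = $428.69
Taxable wages = $2602.81 − $428.69 = $2174.12
Federal tax withheld: $2174.12 × 0.136 = $295.68
State unemployment insurance (employee share): $2602.81 × 0.005 = $13.01
Paid family leave insurance: $2602.81 × 0.011 = $28.63
SDI: $2602.81 × 0.0112 = $29.15
Health insurance premium: $137.50
Total deductions = $182.98 + $245.71 + $295.68 + $13.01 + $28.63 + $29.15 + $137.50 = $932.66
Net pay = $2602.81 − $932.66 = $1670.15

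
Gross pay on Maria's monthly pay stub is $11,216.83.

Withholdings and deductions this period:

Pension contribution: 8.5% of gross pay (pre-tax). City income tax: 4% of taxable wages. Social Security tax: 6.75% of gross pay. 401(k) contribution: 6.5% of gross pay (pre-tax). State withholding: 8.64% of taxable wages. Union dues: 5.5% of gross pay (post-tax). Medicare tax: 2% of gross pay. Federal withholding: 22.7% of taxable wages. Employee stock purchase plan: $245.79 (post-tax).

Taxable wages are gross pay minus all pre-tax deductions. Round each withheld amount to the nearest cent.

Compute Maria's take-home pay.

$4,320.69

401(k) contribution: $11,216.83 × 0.065 = $729.09
Pension contribution: $11,216.83 × 0.085 = $953.43
Pre-tax total = $729.09 + $953.43 = $1,682.52
Taxable wages = $11,216.83 − $1,682.52 = $9,534.31
Federal withholding: $9,534.31 × 0.227 = $2,164.29
State withholding: $9,534.31 × 0.0864 = $823.76
City income tax: $9,534.31 × 0.04 = $381.37
Medicare tax: $11,216.83 × 0.02 = $224.34
Social Security tax: $11,216.83 × 0.0675 = $757.14
Employee stock purchase plan: $245.79
Union dues: $11,216.83 × 0.055 = $616.93
Total deductions = $729.09 + $953.43 + $2,164.29 + $823.76 + $381.37 + $224.34 + $757.14 + $245.79 + $616.93 = $6,896.14
Net pay = $11,216.83 − $6,896.14 = $4,320.69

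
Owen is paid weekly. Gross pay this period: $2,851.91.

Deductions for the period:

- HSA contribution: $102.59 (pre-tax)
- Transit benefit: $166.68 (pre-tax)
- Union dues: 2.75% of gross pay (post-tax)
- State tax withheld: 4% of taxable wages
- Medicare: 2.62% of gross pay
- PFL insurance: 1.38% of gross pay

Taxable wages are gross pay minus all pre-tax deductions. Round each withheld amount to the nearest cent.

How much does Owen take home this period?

$2,286.82

Transit benefit: $166.68
HSA contribution: $102.59
Pre-tax total = $166.68 + $102.59 = $269.27
Taxable wages = $2,851.91 − $269.27 = $2,582.64
State tax withheld: $2,582.64 × 0.04 = $103.31
Medicare: $2,851.91 × 0.0262 = $74.72
PFL insurance: $2,851.91 × 0.0138 = $39.36
Union dues: $2,851.91 × 0.0275 = $78.43
Total deductions = $166.68 + $102.59 + $103.31 + $74.72 + $39.36 + $78.43 = $565.09
Net pay = $2,851.91 − $565.09 = $2,286.82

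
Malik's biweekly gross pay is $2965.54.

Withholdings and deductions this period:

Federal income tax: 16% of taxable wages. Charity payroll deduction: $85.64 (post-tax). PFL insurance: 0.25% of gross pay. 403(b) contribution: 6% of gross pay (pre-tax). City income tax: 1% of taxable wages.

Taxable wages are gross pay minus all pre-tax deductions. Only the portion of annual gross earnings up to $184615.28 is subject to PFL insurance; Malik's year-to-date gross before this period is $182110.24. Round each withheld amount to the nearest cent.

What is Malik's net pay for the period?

$2221.81

403(b) contribution: $2965.54 × 0.06 = $177.93
Taxable wages = $2965.54 − $177.93 = $2787.61
City income tax: $2787.61 × 0.01 = $27.88
Federal income tax: $2787.61 × 0.16 = $446.02
PFL insurance: only $184615.28 − $182110.24 = $2505.04 of this check is subject → $2505.04 × 0.0025 = $6.26
Charity payroll deduction: $85.64
Total deductions = $177.93 + $27.88 + $446.02 + $6.26 + $85.64 = $743.73
Net pay = $2965.54 − $743.73 = $2221.81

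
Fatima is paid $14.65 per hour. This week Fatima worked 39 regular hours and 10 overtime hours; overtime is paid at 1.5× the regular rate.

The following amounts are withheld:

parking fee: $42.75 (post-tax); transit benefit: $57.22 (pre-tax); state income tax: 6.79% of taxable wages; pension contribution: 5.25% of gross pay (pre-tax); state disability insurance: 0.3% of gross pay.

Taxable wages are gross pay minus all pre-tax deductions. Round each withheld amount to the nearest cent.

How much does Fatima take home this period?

$600.22

Regular pay: 39 × $14.65 = $571.35
Overtime pay: 10 × $14.65 × 1.5 = $219.75
Gross pay = $571.35 + $219.75 = $791.10
Transit benefit: $57.22
Pension contribution: $791.10 × 0.0525 = $41.53
Pre-tax total = $57.22 + $41.53 = $98.75
Taxable wages = $791.10 − $98.75 = $692.35
State income tax: $692.35 × 0.0679 = $47.01
State disability insurance: $791.10 × 0.003 = $2.37
Parking fee: $42.75
Total deductions = $57.22 + $41.53 + $47.01 + $2.37 + $42.75 = $190.88
Net pay = $791.10 − $190.88 = $600.22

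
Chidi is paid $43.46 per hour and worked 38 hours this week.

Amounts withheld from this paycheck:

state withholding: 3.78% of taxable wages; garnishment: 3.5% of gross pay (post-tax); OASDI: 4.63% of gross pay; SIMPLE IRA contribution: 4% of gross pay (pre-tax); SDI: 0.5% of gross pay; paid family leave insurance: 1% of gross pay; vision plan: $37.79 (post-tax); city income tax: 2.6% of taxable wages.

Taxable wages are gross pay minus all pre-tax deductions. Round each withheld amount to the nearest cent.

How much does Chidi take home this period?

$1287.45

Gross pay: 38 × $43.46 = $1651.48
SIMPLE IRA contribution: $1651.48 × 0.04 = $66.06
Taxable wages = $1651.48 − $66.06 = $1585.42
City income tax: $1585.42 × 0.026 = $41.22
State withholding: $1585.42 × 0.0378 = $59.93
SDI: $1651.48 × 0.005 = $8.26
OASDI: $1651.48 × 0.0463 = $76.46
Paid family leave insurance: $1651.48 × 0.01 = $16.51
Garnishment: $1651.48 × 0.035 = $57.80
Vision plan: $37.79
Total deductions = $66.06 + $41.22 + $59.93 + $8.26 + $76.46 + $16.51 + $57.80 + $37.79 = $364.03
Net pay = $1651.48 − $364.03 = $1287.45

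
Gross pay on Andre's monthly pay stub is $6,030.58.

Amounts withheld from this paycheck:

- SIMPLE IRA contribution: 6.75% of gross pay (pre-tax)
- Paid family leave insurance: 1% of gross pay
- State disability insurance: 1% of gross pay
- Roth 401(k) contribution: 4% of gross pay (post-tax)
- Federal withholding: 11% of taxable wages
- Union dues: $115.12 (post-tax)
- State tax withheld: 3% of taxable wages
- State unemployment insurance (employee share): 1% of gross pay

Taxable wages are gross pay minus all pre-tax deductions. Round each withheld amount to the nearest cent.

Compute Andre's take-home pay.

$4,298.95

SIMPLE IRA contribution: $6,030.58 × 0.0675 = $407.06
Taxable wages = $6,030.58 − $407.06 = $5,623.52
Federal withholding: $5,623.52 × 0.11 = $618.59
State tax withheld: $5,623.52 × 0.03 = $168.71
Paid family leave insurance: $6,030.58 × 0.01 = $60.31
State unemployment insurance (employee share): $6,030.58 × 0.01 = $60.31
State disability insurance: $6,030.58 × 0.01 = $60.31
Roth 401(k) contribution: $6,030.58 × 0.04 = $241.22
Union dues: $115.12
Total deductions = $407.06 + $618.59 + $168.71 + $60.31 + $60.31 + $60.31 + $241.22 + $115.12 = $1,731.63
Net pay = $6,030.58 − $1,731.63 = $4,298.95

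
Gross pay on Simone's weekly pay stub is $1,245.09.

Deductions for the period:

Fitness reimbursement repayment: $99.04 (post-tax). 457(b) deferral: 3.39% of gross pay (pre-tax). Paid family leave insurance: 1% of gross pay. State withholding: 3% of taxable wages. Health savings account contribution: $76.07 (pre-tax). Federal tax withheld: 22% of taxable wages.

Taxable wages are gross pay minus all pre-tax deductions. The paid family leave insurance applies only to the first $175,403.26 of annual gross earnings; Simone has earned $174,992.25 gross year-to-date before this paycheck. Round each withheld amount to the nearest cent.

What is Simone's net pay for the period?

$741.96

Health savings account contribution: $76.07
457(b) deferral: $1,245.09 × 0.0339 = $42.21
Pre-tax total = $76.07 + $42.21 = $118.28
Taxable wages = $1,245.09 − $118.28 = $1,126.81
Federal tax withheld: $1,126.81 × 0.22 = $247.90
State withholding: $1,126.81 × 0.03 = $33.80
Paid family leave insurance: only $175,403.26 − $174,992.25 = $411.01 of this check is subject → $411.01 × 0.01 = $4.11
Fitness reimbursement repayment: $99.04
Total deductions = $76.07 + $42.21 + $247.90 + $33.80 + $4.11 + $99.04 = $503.13
Net pay = $1,245.09 − $503.13 = $741.96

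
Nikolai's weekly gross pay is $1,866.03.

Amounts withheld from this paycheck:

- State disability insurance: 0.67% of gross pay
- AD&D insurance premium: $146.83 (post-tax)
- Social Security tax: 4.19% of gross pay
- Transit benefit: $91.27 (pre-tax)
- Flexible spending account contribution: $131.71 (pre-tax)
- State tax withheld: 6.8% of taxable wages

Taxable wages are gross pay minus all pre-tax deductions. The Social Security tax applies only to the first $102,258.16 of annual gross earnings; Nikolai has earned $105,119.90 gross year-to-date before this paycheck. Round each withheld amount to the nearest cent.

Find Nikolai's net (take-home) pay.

Flexible spending account contribution: $131.71
Transit benefit: $91.27
Pre-tax total = $131.71 + $91.27 = $222.98
Taxable wages = $1,866.03 − $222.98 = $1,643.05
State tax withheld: $1,643.05 × 0.068 = $111.73
Social Security tax: annual cap $102,258.16 already reached (YTD $105,119.90), so $0.00
State disability insurance: $1,866.03 × 0.0067 = $12.50
AD&D insurance premium: $146.83
Total deductions = $131.71 + $91.27 + $111.73 + $0.00 + $12.50 + $146.83 = $494.04
Net pay = $1,866.03 − $494.04 = $1,371.99

$1,371.99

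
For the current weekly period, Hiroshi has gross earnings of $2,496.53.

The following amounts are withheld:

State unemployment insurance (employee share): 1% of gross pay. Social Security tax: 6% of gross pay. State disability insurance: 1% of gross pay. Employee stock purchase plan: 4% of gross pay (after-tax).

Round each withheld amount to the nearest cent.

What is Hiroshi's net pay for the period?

$2,196.94

State unemployment insurance (employee share): $2,496.53 × 0.01 = $24.97
Social Security tax: $2,496.53 × 0.06 = $149.79
State disability insurance: $2,496.53 × 0.01 = $24.97
Employee stock purchase plan: $2,496.53 × 0.04 = $99.86
Total deductions = $24.97 + $149.79 + $24.97 + $99.86 = $299.59
Net pay = $2,496.53 − $299.59 = $2,196.94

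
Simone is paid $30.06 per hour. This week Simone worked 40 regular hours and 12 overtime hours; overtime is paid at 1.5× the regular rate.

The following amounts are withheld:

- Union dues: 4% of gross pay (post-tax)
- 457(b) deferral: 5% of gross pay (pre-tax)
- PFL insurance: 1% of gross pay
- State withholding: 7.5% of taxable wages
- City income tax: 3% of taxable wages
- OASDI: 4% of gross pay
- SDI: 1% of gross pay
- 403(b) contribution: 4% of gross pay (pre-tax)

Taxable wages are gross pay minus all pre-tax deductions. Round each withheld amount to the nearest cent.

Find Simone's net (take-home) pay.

Regular pay: 40 × $30.06 = $1,202.40
Overtime pay: 12 × $30.06 × 1.5 = $541.08
Gross pay = $1,202.40 + $541.08 = $1,743.48
403(b) contribution: $1,743.48 × 0.04 = $69.74
457(b) deferral: $1,743.48 × 0.05 = $87.17
Pre-tax total = $69.74 + $87.17 = $156.91
Taxable wages = $1,743.48 − $156.91 = $1,586.57
City income tax: $1,586.57 × 0.03 = $47.60
State withholding: $1,586.57 × 0.075 = $118.99
PFL insurance: $1,743.48 × 0.01 = $17.43
SDI: $1,743.48 × 0.01 = $17.43
OASDI: $1,743.48 × 0.04 = $69.74
Union dues: $1,743.48 × 0.04 = $69.74
Total deductions = $69.74 + $87.17 + $47.60 + $118.99 + $17.43 + $17.43 + $69.74 + $69.74 = $497.84
Net pay = $1,743.48 − $497.84 = $1,245.64

$1,245.64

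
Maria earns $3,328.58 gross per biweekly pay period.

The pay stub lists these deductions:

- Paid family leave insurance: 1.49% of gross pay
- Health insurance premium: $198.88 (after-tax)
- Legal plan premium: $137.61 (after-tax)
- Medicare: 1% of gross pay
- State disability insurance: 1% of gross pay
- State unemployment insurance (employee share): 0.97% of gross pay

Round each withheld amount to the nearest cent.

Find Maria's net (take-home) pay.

State unemployment insurance (employee share): $3,328.58 × 0.0097 = $32.29
Medicare: $3,328.58 × 0.01 = $33.29
State disability insurance: $3,328.58 × 0.01 = $33.29
Paid family leave insurance: $3,328.58 × 0.0149 = $49.60
Legal plan premium: $137.61
Health insurance premium: $198.88
Total deductions = $32.29 + $33.29 + $33.29 + $49.60 + $137.61 + $198.88 = $484.96
Net pay = $3,328.58 − $484.96 = $2,843.62

$2,843.62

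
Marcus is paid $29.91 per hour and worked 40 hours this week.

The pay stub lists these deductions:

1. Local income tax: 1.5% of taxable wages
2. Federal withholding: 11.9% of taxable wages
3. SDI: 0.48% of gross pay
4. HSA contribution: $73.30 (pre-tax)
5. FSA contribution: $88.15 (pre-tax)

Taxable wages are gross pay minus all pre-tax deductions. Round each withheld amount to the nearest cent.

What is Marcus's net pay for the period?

$890.53

Gross pay: 40 × $29.91 = $1,196.40
FSA contribution: $88.15
HSA contribution: $73.30
Pre-tax total = $88.15 + $73.30 = $161.45
Taxable wages = $1,196.40 − $161.45 = $1,034.95
Local income tax: $1,034.95 × 0.015 = $15.52
Federal withholding: $1,034.95 × 0.119 = $123.16
SDI: $1,196.40 × 0.0048 = $5.74
Total deductions = $88.15 + $73.30 + $15.52 + $123.16 + $5.74 = $305.87
Net pay = $1,196.40 − $305.87 = $890.53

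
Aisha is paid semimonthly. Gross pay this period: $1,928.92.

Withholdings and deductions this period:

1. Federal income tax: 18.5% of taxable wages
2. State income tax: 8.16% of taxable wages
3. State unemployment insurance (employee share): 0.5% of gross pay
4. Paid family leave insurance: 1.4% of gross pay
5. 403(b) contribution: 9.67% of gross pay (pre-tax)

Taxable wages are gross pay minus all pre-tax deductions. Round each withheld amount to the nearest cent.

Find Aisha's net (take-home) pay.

$1,241.23

403(b) contribution: $1,928.92 × 0.0967 = $186.53
Taxable wages = $1,928.92 − $186.53 = $1,742.39
Federal income tax: $1,742.39 × 0.185 = $322.34
State income tax: $1,742.39 × 0.0816 = $142.18
Paid family leave insurance: $1,928.92 × 0.014 = $27.00
State unemployment insurance (employee share): $1,928.92 × 0.005 = $9.64
Total deductions = $186.53 + $322.34 + $142.18 + $27.00 + $9.64 = $687.69
Net pay = $1,928.92 − $687.69 = $1,241.23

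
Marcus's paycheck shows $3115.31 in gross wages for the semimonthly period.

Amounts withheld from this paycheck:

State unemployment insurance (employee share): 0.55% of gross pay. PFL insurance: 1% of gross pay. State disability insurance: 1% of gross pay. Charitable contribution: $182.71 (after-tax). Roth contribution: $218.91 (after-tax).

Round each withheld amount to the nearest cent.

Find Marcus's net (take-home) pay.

$2634.26

State disability insurance: $3115.31 × 0.01 = $31.15
State unemployment insurance (employee share): $3115.31 × 0.0055 = $17.13
PFL insurance: $3115.31 × 0.01 = $31.15
Roth contribution: $218.91
Charitable contribution: $182.71
Total deductions = $31.15 + $17.13 + $31.15 + $218.91 + $182.71 = $481.05
Net pay = $3115.31 − $481.05 = $2634.26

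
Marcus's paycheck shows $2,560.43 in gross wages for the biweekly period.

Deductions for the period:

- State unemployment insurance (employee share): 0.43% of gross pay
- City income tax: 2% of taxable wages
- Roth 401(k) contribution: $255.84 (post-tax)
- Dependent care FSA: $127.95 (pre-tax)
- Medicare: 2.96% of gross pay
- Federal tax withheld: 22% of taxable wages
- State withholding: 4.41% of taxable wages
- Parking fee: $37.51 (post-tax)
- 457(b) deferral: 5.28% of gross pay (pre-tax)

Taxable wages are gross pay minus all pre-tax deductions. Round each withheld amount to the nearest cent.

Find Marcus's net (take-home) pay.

$1,264.48

Dependent care FSA: $127.95
457(b) deferral: $2,560.43 × 0.0528 = $135.19
Pre-tax total = $127.95 + $135.19 = $263.14
Taxable wages = $2,560.43 − $263.14 = $2,297.29
State withholding: $2,297.29 × 0.0441 = $101.31
City income tax: $2,297.29 × 0.02 = $45.95
Federal tax withheld: $2,297.29 × 0.22 = $505.40
State unemployment insurance (employee share): $2,560.43 × 0.0043 = $11.01
Medicare: $2,560.43 × 0.0296 = $75.79
Roth 401(k) contribution: $255.84
Parking fee: $37.51
Total deductions = $127.95 + $135.19 + $101.31 + $45.95 + $505.40 + $11.01 + $75.79 + $255.84 + $37.51 = $1,295.95
Net pay = $2,560.43 − $1,295.95 = $1,264.48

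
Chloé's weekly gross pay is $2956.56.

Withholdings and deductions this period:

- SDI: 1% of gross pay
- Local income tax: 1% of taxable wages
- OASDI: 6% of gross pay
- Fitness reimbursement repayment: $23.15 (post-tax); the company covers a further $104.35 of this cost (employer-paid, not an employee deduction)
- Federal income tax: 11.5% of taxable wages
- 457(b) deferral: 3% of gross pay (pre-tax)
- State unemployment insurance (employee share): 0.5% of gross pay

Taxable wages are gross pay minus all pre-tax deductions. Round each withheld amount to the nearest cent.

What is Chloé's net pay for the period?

457(b) deferral: $2956.56 × 0.03 = $88.70
Taxable wages = $2956.56 − $88.70 = $2867.86
Local income tax: $2867.86 × 0.01 = $28.68
Federal income tax: $2867.86 × 0.115 = $329.80
SDI: $2956.56 × 0.01 = $29.57
State unemployment insurance (employee share): $2956.56 × 0.005 = $14.78
OASDI: $2956.56 × 0.06 = $177.39
Fitness reimbursement repayment: $23.15
(Employer's $104.35 toward fitness reimbursement repayment is not withheld from the employee.)
Total deductions = $88.70 + $28.68 + $329.80 + $29.57 + $14.78 + $177.39 + $23.15 = $692.07
Net pay = $2956.56 − $692.07 = $2264.49

$2264.49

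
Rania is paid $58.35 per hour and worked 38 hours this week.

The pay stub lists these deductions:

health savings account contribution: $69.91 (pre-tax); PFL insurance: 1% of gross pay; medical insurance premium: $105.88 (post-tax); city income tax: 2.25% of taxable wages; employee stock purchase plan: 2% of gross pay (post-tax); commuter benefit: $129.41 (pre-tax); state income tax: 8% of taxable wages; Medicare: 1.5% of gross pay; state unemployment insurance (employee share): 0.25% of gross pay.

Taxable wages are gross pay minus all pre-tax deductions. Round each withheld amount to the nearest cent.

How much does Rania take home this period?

$1,599.94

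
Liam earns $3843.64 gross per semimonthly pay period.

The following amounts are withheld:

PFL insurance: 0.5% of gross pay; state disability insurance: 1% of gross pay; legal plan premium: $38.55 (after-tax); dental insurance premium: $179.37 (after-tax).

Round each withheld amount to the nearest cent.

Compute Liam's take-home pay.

State disability insurance: $3843.64 × 0.01 = $38.44
PFL insurance: $3843.64 × 0.005 = $19.22
Legal plan premium: $38.55
Dental insurance premium: $179.37
Total deductions = $38.44 + $19.22 + $38.55 + $179.37 = $275.58
Net pay = $3843.64 − $275.58 = $3568.06

$3568.06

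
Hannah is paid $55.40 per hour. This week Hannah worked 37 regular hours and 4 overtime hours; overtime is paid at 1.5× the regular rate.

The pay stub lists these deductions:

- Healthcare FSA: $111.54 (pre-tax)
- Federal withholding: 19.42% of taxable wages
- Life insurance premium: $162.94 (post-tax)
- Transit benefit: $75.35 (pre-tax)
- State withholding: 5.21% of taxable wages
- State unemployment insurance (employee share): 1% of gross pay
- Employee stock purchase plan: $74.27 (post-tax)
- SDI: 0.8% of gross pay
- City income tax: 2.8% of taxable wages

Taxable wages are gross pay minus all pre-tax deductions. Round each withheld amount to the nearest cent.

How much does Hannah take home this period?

Regular pay: 37 × $55.40 = $2,049.80
Overtime pay: 4 × $55.40 × 1.5 = $332.40
Gross pay = $2,049.80 + $332.40 = $2,382.20
Transit benefit: $75.35
Healthcare FSA: $111.54
Pre-tax total = $75.35 + $111.54 = $186.89
Taxable wages = $2,382.20 − $186.89 = $2,195.31
State withholding: $2,195.31 × 0.0521 = $114.38
Federal withholding: $2,195.31 × 0.1942 = $426.33
City income tax: $2,195.31 × 0.028 = $61.47
State unemployment insurance (employee share): $2,382.20 × 0.01 = $23.82
SDI: $2,382.20 × 0.008 = $19.06
Employee stock purchase plan: $74.27
Life insurance premium: $162.94
Total deductions = $75.35 + $111.54 + $114.38 + $426.33 + $61.47 + $23.82 + $19.06 + $74.27 + $162.94 = $1,069.16
Net pay = $2,382.20 − $1,069.16 = $1,313.04

$1,313.04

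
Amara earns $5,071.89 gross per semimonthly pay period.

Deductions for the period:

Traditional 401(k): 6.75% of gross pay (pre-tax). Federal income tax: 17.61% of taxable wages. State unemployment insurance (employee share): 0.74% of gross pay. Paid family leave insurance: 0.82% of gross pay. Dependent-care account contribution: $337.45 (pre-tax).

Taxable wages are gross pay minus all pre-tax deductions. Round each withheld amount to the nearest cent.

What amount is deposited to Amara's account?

Traditional 401(k): $5,071.89 × 0.0675 = $342.35
Dependent-care account contribution: $337.45
Pre-tax total = $342.35 + $337.45 = $679.80
Taxable wages = $5,071.89 − $679.80 = $4,392.09
Federal income tax: $4,392.09 × 0.1761 = $773.45
State unemployment insurance (employee share): $5,071.89 × 0.0074 = $37.53
Paid family leave insurance: $5,071.89 × 0.0082 = $41.59
Total deductions = $342.35 + $337.45 + $773.45 + $37.53 + $41.59 = $1,532.37
Net pay = $5,071.89 − $1,532.37 = $3,539.52

$3,539.52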